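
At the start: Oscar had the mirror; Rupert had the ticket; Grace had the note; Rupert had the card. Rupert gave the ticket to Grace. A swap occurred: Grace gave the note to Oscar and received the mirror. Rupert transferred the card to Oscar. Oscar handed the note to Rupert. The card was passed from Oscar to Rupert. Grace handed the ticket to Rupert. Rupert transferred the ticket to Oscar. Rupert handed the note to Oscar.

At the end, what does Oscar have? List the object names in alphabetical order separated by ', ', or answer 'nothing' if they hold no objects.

Answer: note, ticket

Derivation:
Tracking all object holders:
Start: mirror:Oscar, ticket:Rupert, note:Grace, card:Rupert
Event 1 (give ticket: Rupert -> Grace). State: mirror:Oscar, ticket:Grace, note:Grace, card:Rupert
Event 2 (swap note<->mirror: now note:Oscar, mirror:Grace). State: mirror:Grace, ticket:Grace, note:Oscar, card:Rupert
Event 3 (give card: Rupert -> Oscar). State: mirror:Grace, ticket:Grace, note:Oscar, card:Oscar
Event 4 (give note: Oscar -> Rupert). State: mirror:Grace, ticket:Grace, note:Rupert, card:Oscar
Event 5 (give card: Oscar -> Rupert). State: mirror:Grace, ticket:Grace, note:Rupert, card:Rupert
Event 6 (give ticket: Grace -> Rupert). State: mirror:Grace, ticket:Rupert, note:Rupert, card:Rupert
Event 7 (give ticket: Rupert -> Oscar). State: mirror:Grace, ticket:Oscar, note:Rupert, card:Rupert
Event 8 (give note: Rupert -> Oscar). State: mirror:Grace, ticket:Oscar, note:Oscar, card:Rupert

Final state: mirror:Grace, ticket:Oscar, note:Oscar, card:Rupert
Oscar holds: note, ticket.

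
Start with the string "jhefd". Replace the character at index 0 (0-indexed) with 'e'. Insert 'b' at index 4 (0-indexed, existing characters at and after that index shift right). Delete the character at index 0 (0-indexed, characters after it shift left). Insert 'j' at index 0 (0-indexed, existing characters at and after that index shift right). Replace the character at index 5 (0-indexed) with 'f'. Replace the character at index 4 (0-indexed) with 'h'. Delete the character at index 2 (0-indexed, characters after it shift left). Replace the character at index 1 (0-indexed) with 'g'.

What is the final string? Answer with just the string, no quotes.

Answer: jgfhf

Derivation:
Applying each edit step by step:
Start: "jhefd"
Op 1 (replace idx 0: 'j' -> 'e'): "jhefd" -> "ehefd"
Op 2 (insert 'b' at idx 4): "ehefd" -> "ehefbd"
Op 3 (delete idx 0 = 'e'): "ehefbd" -> "hefbd"
Op 4 (insert 'j' at idx 0): "hefbd" -> "jhefbd"
Op 5 (replace idx 5: 'd' -> 'f'): "jhefbd" -> "jhefbf"
Op 6 (replace idx 4: 'b' -> 'h'): "jhefbf" -> "jhefhf"
Op 7 (delete idx 2 = 'e'): "jhefhf" -> "jhfhf"
Op 8 (replace idx 1: 'h' -> 'g'): "jhfhf" -> "jgfhf"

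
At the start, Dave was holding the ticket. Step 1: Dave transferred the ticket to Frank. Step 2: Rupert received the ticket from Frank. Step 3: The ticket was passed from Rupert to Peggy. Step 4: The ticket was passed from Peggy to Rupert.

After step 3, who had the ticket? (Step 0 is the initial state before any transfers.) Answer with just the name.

Answer: Peggy

Derivation:
Tracking the ticket holder through step 3:
After step 0 (start): Dave
After step 1: Frank
After step 2: Rupert
After step 3: Peggy

At step 3, the holder is Peggy.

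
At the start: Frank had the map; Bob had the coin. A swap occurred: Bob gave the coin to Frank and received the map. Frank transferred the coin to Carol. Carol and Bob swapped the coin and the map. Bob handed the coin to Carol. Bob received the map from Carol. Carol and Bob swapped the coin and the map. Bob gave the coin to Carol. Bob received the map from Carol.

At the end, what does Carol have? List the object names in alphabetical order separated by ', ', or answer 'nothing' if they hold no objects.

Answer: coin

Derivation:
Tracking all object holders:
Start: map:Frank, coin:Bob
Event 1 (swap coin<->map: now coin:Frank, map:Bob). State: map:Bob, coin:Frank
Event 2 (give coin: Frank -> Carol). State: map:Bob, coin:Carol
Event 3 (swap coin<->map: now coin:Bob, map:Carol). State: map:Carol, coin:Bob
Event 4 (give coin: Bob -> Carol). State: map:Carol, coin:Carol
Event 5 (give map: Carol -> Bob). State: map:Bob, coin:Carol
Event 6 (swap coin<->map: now coin:Bob, map:Carol). State: map:Carol, coin:Bob
Event 7 (give coin: Bob -> Carol). State: map:Carol, coin:Carol
Event 8 (give map: Carol -> Bob). State: map:Bob, coin:Carol

Final state: map:Bob, coin:Carol
Carol holds: coin.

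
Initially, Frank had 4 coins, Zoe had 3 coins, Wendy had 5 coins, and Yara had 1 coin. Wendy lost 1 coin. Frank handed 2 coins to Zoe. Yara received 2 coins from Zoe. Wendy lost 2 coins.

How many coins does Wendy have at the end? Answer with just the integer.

Answer: 2

Derivation:
Tracking counts step by step:
Start: Frank=4, Zoe=3, Wendy=5, Yara=1
Event 1 (Wendy -1): Wendy: 5 -> 4. State: Frank=4, Zoe=3, Wendy=4, Yara=1
Event 2 (Frank -> Zoe, 2): Frank: 4 -> 2, Zoe: 3 -> 5. State: Frank=2, Zoe=5, Wendy=4, Yara=1
Event 3 (Zoe -> Yara, 2): Zoe: 5 -> 3, Yara: 1 -> 3. State: Frank=2, Zoe=3, Wendy=4, Yara=3
Event 4 (Wendy -2): Wendy: 4 -> 2. State: Frank=2, Zoe=3, Wendy=2, Yara=3

Wendy's final count: 2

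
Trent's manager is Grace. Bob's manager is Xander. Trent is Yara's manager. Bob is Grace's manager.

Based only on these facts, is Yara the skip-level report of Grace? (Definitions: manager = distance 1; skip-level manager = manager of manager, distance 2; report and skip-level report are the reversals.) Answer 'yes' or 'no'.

Reconstructing the manager chain from the given facts:
  Xander -> Bob -> Grace -> Trent -> Yara
(each arrow means 'manager of the next')
Positions in the chain (0 = top):
  position of Xander: 0
  position of Bob: 1
  position of Grace: 2
  position of Trent: 3
  position of Yara: 4

Yara is at position 4, Grace is at position 2; signed distance (j - i) = -2.
'skip-level report' requires j - i = -2. Actual distance is -2, so the relation HOLDS.

Answer: yes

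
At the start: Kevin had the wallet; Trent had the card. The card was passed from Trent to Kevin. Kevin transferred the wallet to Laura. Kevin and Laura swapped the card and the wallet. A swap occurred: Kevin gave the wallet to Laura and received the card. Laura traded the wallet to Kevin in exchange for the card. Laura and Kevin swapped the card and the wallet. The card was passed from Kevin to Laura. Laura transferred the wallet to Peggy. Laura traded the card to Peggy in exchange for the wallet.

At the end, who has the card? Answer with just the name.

Answer: Peggy

Derivation:
Tracking all object holders:
Start: wallet:Kevin, card:Trent
Event 1 (give card: Trent -> Kevin). State: wallet:Kevin, card:Kevin
Event 2 (give wallet: Kevin -> Laura). State: wallet:Laura, card:Kevin
Event 3 (swap card<->wallet: now card:Laura, wallet:Kevin). State: wallet:Kevin, card:Laura
Event 4 (swap wallet<->card: now wallet:Laura, card:Kevin). State: wallet:Laura, card:Kevin
Event 5 (swap wallet<->card: now wallet:Kevin, card:Laura). State: wallet:Kevin, card:Laura
Event 6 (swap card<->wallet: now card:Kevin, wallet:Laura). State: wallet:Laura, card:Kevin
Event 7 (give card: Kevin -> Laura). State: wallet:Laura, card:Laura
Event 8 (give wallet: Laura -> Peggy). State: wallet:Peggy, card:Laura
Event 9 (swap card<->wallet: now card:Peggy, wallet:Laura). State: wallet:Laura, card:Peggy

Final state: wallet:Laura, card:Peggy
The card is held by Peggy.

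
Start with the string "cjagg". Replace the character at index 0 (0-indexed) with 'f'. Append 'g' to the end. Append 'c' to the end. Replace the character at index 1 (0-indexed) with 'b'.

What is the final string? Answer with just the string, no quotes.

Applying each edit step by step:
Start: "cjagg"
Op 1 (replace idx 0: 'c' -> 'f'): "cjagg" -> "fjagg"
Op 2 (append 'g'): "fjagg" -> "fjaggg"
Op 3 (append 'c'): "fjaggg" -> "fjagggc"
Op 4 (replace idx 1: 'j' -> 'b'): "fjagggc" -> "fbagggc"

Answer: fbagggc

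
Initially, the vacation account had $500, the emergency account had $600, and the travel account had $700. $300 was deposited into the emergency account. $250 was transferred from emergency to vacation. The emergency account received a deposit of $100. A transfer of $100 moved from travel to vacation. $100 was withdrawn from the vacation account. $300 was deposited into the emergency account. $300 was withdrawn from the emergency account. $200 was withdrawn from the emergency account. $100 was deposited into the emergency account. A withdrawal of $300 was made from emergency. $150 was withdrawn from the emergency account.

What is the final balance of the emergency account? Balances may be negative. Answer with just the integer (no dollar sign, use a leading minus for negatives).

Answer: 200

Derivation:
Tracking account balances step by step:
Start: vacation=500, emergency=600, travel=700
Event 1 (deposit 300 to emergency): emergency: 600 + 300 = 900. Balances: vacation=500, emergency=900, travel=700
Event 2 (transfer 250 emergency -> vacation): emergency: 900 - 250 = 650, vacation: 500 + 250 = 750. Balances: vacation=750, emergency=650, travel=700
Event 3 (deposit 100 to emergency): emergency: 650 + 100 = 750. Balances: vacation=750, emergency=750, travel=700
Event 4 (transfer 100 travel -> vacation): travel: 700 - 100 = 600, vacation: 750 + 100 = 850. Balances: vacation=850, emergency=750, travel=600
Event 5 (withdraw 100 from vacation): vacation: 850 - 100 = 750. Balances: vacation=750, emergency=750, travel=600
Event 6 (deposit 300 to emergency): emergency: 750 + 300 = 1050. Balances: vacation=750, emergency=1050, travel=600
Event 7 (withdraw 300 from emergency): emergency: 1050 - 300 = 750. Balances: vacation=750, emergency=750, travel=600
Event 8 (withdraw 200 from emergency): emergency: 750 - 200 = 550. Balances: vacation=750, emergency=550, travel=600
Event 9 (deposit 100 to emergency): emergency: 550 + 100 = 650. Balances: vacation=750, emergency=650, travel=600
Event 10 (withdraw 300 from emergency): emergency: 650 - 300 = 350. Balances: vacation=750, emergency=350, travel=600
Event 11 (withdraw 150 from emergency): emergency: 350 - 150 = 200. Balances: vacation=750, emergency=200, travel=600

Final balance of emergency: 200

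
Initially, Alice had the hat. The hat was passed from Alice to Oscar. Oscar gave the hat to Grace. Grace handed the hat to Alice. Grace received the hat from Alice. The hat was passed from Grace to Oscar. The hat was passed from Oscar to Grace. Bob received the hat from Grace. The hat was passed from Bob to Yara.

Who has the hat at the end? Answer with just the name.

Tracking the hat through each event:
Start: Alice has the hat.
After event 1: Oscar has the hat.
After event 2: Grace has the hat.
After event 3: Alice has the hat.
After event 4: Grace has the hat.
After event 5: Oscar has the hat.
After event 6: Grace has the hat.
After event 7: Bob has the hat.
After event 8: Yara has the hat.

Answer: Yara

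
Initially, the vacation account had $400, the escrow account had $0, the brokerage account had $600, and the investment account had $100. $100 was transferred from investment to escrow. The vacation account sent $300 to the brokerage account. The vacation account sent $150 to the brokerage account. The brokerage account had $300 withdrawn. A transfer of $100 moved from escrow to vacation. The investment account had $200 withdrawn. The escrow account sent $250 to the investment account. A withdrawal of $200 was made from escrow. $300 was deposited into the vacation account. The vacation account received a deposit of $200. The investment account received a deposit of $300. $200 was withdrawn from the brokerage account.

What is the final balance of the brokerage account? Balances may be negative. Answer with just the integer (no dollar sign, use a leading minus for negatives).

Tracking account balances step by step:
Start: vacation=400, escrow=0, brokerage=600, investment=100
Event 1 (transfer 100 investment -> escrow): investment: 100 - 100 = 0, escrow: 0 + 100 = 100. Balances: vacation=400, escrow=100, brokerage=600, investment=0
Event 2 (transfer 300 vacation -> brokerage): vacation: 400 - 300 = 100, brokerage: 600 + 300 = 900. Balances: vacation=100, escrow=100, brokerage=900, investment=0
Event 3 (transfer 150 vacation -> brokerage): vacation: 100 - 150 = -50, brokerage: 900 + 150 = 1050. Balances: vacation=-50, escrow=100, brokerage=1050, investment=0
Event 4 (withdraw 300 from brokerage): brokerage: 1050 - 300 = 750. Balances: vacation=-50, escrow=100, brokerage=750, investment=0
Event 5 (transfer 100 escrow -> vacation): escrow: 100 - 100 = 0, vacation: -50 + 100 = 50. Balances: vacation=50, escrow=0, brokerage=750, investment=0
Event 6 (withdraw 200 from investment): investment: 0 - 200 = -200. Balances: vacation=50, escrow=0, brokerage=750, investment=-200
Event 7 (transfer 250 escrow -> investment): escrow: 0 - 250 = -250, investment: -200 + 250 = 50. Balances: vacation=50, escrow=-250, brokerage=750, investment=50
Event 8 (withdraw 200 from escrow): escrow: -250 - 200 = -450. Balances: vacation=50, escrow=-450, brokerage=750, investment=50
Event 9 (deposit 300 to vacation): vacation: 50 + 300 = 350. Balances: vacation=350, escrow=-450, brokerage=750, investment=50
Event 10 (deposit 200 to vacation): vacation: 350 + 200 = 550. Balances: vacation=550, escrow=-450, brokerage=750, investment=50
Event 11 (deposit 300 to investment): investment: 50 + 300 = 350. Balances: vacation=550, escrow=-450, brokerage=750, investment=350
Event 12 (withdraw 200 from brokerage): brokerage: 750 - 200 = 550. Balances: vacation=550, escrow=-450, brokerage=550, investment=350

Final balance of brokerage: 550

Answer: 550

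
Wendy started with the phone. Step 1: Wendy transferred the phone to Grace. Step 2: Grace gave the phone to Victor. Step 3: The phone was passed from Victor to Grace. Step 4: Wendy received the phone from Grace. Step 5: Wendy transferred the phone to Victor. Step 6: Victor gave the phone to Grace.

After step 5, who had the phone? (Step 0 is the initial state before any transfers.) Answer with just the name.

Tracking the phone holder through step 5:
After step 0 (start): Wendy
After step 1: Grace
After step 2: Victor
After step 3: Grace
After step 4: Wendy
After step 5: Victor

At step 5, the holder is Victor.

Answer: Victor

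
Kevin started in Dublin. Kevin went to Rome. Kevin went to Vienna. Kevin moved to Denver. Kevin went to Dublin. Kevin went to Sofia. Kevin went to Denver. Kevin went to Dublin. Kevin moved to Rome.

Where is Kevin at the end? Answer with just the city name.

Answer: Rome

Derivation:
Tracking Kevin's location:
Start: Kevin is in Dublin.
After move 1: Dublin -> Rome. Kevin is in Rome.
After move 2: Rome -> Vienna. Kevin is in Vienna.
After move 3: Vienna -> Denver. Kevin is in Denver.
After move 4: Denver -> Dublin. Kevin is in Dublin.
After move 5: Dublin -> Sofia. Kevin is in Sofia.
After move 6: Sofia -> Denver. Kevin is in Denver.
After move 7: Denver -> Dublin. Kevin is in Dublin.
After move 8: Dublin -> Rome. Kevin is in Rome.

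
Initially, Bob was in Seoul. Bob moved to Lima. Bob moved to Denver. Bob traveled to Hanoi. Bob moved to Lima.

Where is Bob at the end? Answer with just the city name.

Tracking Bob's location:
Start: Bob is in Seoul.
After move 1: Seoul -> Lima. Bob is in Lima.
After move 2: Lima -> Denver. Bob is in Denver.
After move 3: Denver -> Hanoi. Bob is in Hanoi.
After move 4: Hanoi -> Lima. Bob is in Lima.

Answer: Lima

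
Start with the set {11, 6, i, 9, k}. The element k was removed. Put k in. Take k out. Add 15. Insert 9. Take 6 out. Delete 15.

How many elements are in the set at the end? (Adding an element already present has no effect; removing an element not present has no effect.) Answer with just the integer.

Tracking the set through each operation:
Start: {11, 6, 9, i, k}
Event 1 (remove k): removed. Set: {11, 6, 9, i}
Event 2 (add k): added. Set: {11, 6, 9, i, k}
Event 3 (remove k): removed. Set: {11, 6, 9, i}
Event 4 (add 15): added. Set: {11, 15, 6, 9, i}
Event 5 (add 9): already present, no change. Set: {11, 15, 6, 9, i}
Event 6 (remove 6): removed. Set: {11, 15, 9, i}
Event 7 (remove 15): removed. Set: {11, 9, i}

Final set: {11, 9, i} (size 3)

Answer: 3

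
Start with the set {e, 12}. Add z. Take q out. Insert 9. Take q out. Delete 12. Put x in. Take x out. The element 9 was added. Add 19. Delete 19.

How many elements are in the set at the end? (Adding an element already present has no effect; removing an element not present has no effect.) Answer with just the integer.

Answer: 3

Derivation:
Tracking the set through each operation:
Start: {12, e}
Event 1 (add z): added. Set: {12, e, z}
Event 2 (remove q): not present, no change. Set: {12, e, z}
Event 3 (add 9): added. Set: {12, 9, e, z}
Event 4 (remove q): not present, no change. Set: {12, 9, e, z}
Event 5 (remove 12): removed. Set: {9, e, z}
Event 6 (add x): added. Set: {9, e, x, z}
Event 7 (remove x): removed. Set: {9, e, z}
Event 8 (add 9): already present, no change. Set: {9, e, z}
Event 9 (add 19): added. Set: {19, 9, e, z}
Event 10 (remove 19): removed. Set: {9, e, z}

Final set: {9, e, z} (size 3)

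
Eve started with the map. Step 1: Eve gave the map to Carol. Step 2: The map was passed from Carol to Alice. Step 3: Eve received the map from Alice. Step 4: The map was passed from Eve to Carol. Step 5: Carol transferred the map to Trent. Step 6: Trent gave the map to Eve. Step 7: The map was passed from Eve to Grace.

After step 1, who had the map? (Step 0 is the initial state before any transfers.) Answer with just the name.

Tracking the map holder through step 1:
After step 0 (start): Eve
After step 1: Carol

At step 1, the holder is Carol.

Answer: Carol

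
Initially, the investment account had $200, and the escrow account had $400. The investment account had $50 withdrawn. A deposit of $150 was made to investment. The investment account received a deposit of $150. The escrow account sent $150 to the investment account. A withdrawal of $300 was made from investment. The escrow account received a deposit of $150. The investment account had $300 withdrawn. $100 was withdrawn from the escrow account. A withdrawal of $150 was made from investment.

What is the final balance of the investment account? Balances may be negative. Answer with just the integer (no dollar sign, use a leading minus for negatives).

Tracking account balances step by step:
Start: investment=200, escrow=400
Event 1 (withdraw 50 from investment): investment: 200 - 50 = 150. Balances: investment=150, escrow=400
Event 2 (deposit 150 to investment): investment: 150 + 150 = 300. Balances: investment=300, escrow=400
Event 3 (deposit 150 to investment): investment: 300 + 150 = 450. Balances: investment=450, escrow=400
Event 4 (transfer 150 escrow -> investment): escrow: 400 - 150 = 250, investment: 450 + 150 = 600. Balances: investment=600, escrow=250
Event 5 (withdraw 300 from investment): investment: 600 - 300 = 300. Balances: investment=300, escrow=250
Event 6 (deposit 150 to escrow): escrow: 250 + 150 = 400. Balances: investment=300, escrow=400
Event 7 (withdraw 300 from investment): investment: 300 - 300 = 0. Balances: investment=0, escrow=400
Event 8 (withdraw 100 from escrow): escrow: 400 - 100 = 300. Balances: investment=0, escrow=300
Event 9 (withdraw 150 from investment): investment: 0 - 150 = -150. Balances: investment=-150, escrow=300

Final balance of investment: -150

Answer: -150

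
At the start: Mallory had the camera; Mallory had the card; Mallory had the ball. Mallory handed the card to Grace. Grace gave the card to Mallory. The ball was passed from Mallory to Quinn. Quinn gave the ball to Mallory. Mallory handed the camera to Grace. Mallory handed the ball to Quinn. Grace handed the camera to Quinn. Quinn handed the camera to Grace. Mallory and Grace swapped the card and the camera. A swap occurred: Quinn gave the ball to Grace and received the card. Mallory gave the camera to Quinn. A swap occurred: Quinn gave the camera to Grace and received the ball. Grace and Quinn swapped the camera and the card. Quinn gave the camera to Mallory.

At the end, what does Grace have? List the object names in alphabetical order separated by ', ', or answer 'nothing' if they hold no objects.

Answer: card

Derivation:
Tracking all object holders:
Start: camera:Mallory, card:Mallory, ball:Mallory
Event 1 (give card: Mallory -> Grace). State: camera:Mallory, card:Grace, ball:Mallory
Event 2 (give card: Grace -> Mallory). State: camera:Mallory, card:Mallory, ball:Mallory
Event 3 (give ball: Mallory -> Quinn). State: camera:Mallory, card:Mallory, ball:Quinn
Event 4 (give ball: Quinn -> Mallory). State: camera:Mallory, card:Mallory, ball:Mallory
Event 5 (give camera: Mallory -> Grace). State: camera:Grace, card:Mallory, ball:Mallory
Event 6 (give ball: Mallory -> Quinn). State: camera:Grace, card:Mallory, ball:Quinn
Event 7 (give camera: Grace -> Quinn). State: camera:Quinn, card:Mallory, ball:Quinn
Event 8 (give camera: Quinn -> Grace). State: camera:Grace, card:Mallory, ball:Quinn
Event 9 (swap card<->camera: now card:Grace, camera:Mallory). State: camera:Mallory, card:Grace, ball:Quinn
Event 10 (swap ball<->card: now ball:Grace, card:Quinn). State: camera:Mallory, card:Quinn, ball:Grace
Event 11 (give camera: Mallory -> Quinn). State: camera:Quinn, card:Quinn, ball:Grace
Event 12 (swap camera<->ball: now camera:Grace, ball:Quinn). State: camera:Grace, card:Quinn, ball:Quinn
Event 13 (swap camera<->card: now camera:Quinn, card:Grace). State: camera:Quinn, card:Grace, ball:Quinn
Event 14 (give camera: Quinn -> Mallory). State: camera:Mallory, card:Grace, ball:Quinn

Final state: camera:Mallory, card:Grace, ball:Quinn
Grace holds: card.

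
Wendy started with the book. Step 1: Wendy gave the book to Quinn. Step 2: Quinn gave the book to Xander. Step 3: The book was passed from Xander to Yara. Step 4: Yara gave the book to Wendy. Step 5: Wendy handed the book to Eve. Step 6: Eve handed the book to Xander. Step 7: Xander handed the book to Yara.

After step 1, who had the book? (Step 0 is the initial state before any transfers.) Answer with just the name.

Tracking the book holder through step 1:
After step 0 (start): Wendy
After step 1: Quinn

At step 1, the holder is Quinn.

Answer: Quinn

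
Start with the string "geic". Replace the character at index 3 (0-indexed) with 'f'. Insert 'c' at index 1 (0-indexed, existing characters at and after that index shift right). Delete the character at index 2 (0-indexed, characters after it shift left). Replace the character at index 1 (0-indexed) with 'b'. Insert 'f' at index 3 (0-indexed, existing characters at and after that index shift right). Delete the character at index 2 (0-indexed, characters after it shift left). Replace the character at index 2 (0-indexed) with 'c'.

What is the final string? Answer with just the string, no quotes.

Answer: gbcf

Derivation:
Applying each edit step by step:
Start: "geic"
Op 1 (replace idx 3: 'c' -> 'f'): "geic" -> "geif"
Op 2 (insert 'c' at idx 1): "geif" -> "gceif"
Op 3 (delete idx 2 = 'e'): "gceif" -> "gcif"
Op 4 (replace idx 1: 'c' -> 'b'): "gcif" -> "gbif"
Op 5 (insert 'f' at idx 3): "gbif" -> "gbiff"
Op 6 (delete idx 2 = 'i'): "gbiff" -> "gbff"
Op 7 (replace idx 2: 'f' -> 'c'): "gbff" -> "gbcf"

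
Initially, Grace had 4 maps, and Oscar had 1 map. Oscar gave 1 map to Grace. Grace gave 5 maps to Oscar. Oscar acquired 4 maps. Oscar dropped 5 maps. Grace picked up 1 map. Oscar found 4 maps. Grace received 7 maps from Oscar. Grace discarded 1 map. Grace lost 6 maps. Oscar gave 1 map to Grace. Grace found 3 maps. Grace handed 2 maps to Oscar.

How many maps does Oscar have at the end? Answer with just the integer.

Tracking counts step by step:
Start: Grace=4, Oscar=1
Event 1 (Oscar -> Grace, 1): Oscar: 1 -> 0, Grace: 4 -> 5. State: Grace=5, Oscar=0
Event 2 (Grace -> Oscar, 5): Grace: 5 -> 0, Oscar: 0 -> 5. State: Grace=0, Oscar=5
Event 3 (Oscar +4): Oscar: 5 -> 9. State: Grace=0, Oscar=9
Event 4 (Oscar -5): Oscar: 9 -> 4. State: Grace=0, Oscar=4
Event 5 (Grace +1): Grace: 0 -> 1. State: Grace=1, Oscar=4
Event 6 (Oscar +4): Oscar: 4 -> 8. State: Grace=1, Oscar=8
Event 7 (Oscar -> Grace, 7): Oscar: 8 -> 1, Grace: 1 -> 8. State: Grace=8, Oscar=1
Event 8 (Grace -1): Grace: 8 -> 7. State: Grace=7, Oscar=1
Event 9 (Grace -6): Grace: 7 -> 1. State: Grace=1, Oscar=1
Event 10 (Oscar -> Grace, 1): Oscar: 1 -> 0, Grace: 1 -> 2. State: Grace=2, Oscar=0
Event 11 (Grace +3): Grace: 2 -> 5. State: Grace=5, Oscar=0
Event 12 (Grace -> Oscar, 2): Grace: 5 -> 3, Oscar: 0 -> 2. State: Grace=3, Oscar=2

Oscar's final count: 2

Answer: 2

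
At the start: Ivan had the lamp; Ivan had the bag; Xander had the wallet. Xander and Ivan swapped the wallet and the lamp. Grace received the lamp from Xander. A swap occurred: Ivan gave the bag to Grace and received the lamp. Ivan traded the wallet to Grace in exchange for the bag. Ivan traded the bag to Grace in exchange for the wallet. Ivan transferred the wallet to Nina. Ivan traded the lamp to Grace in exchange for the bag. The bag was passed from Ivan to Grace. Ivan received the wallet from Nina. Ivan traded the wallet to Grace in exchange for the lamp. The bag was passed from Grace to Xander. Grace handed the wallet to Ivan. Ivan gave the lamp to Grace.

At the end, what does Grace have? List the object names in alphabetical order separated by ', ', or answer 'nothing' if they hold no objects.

Tracking all object holders:
Start: lamp:Ivan, bag:Ivan, wallet:Xander
Event 1 (swap wallet<->lamp: now wallet:Ivan, lamp:Xander). State: lamp:Xander, bag:Ivan, wallet:Ivan
Event 2 (give lamp: Xander -> Grace). State: lamp:Grace, bag:Ivan, wallet:Ivan
Event 3 (swap bag<->lamp: now bag:Grace, lamp:Ivan). State: lamp:Ivan, bag:Grace, wallet:Ivan
Event 4 (swap wallet<->bag: now wallet:Grace, bag:Ivan). State: lamp:Ivan, bag:Ivan, wallet:Grace
Event 5 (swap bag<->wallet: now bag:Grace, wallet:Ivan). State: lamp:Ivan, bag:Grace, wallet:Ivan
Event 6 (give wallet: Ivan -> Nina). State: lamp:Ivan, bag:Grace, wallet:Nina
Event 7 (swap lamp<->bag: now lamp:Grace, bag:Ivan). State: lamp:Grace, bag:Ivan, wallet:Nina
Event 8 (give bag: Ivan -> Grace). State: lamp:Grace, bag:Grace, wallet:Nina
Event 9 (give wallet: Nina -> Ivan). State: lamp:Grace, bag:Grace, wallet:Ivan
Event 10 (swap wallet<->lamp: now wallet:Grace, lamp:Ivan). State: lamp:Ivan, bag:Grace, wallet:Grace
Event 11 (give bag: Grace -> Xander). State: lamp:Ivan, bag:Xander, wallet:Grace
Event 12 (give wallet: Grace -> Ivan). State: lamp:Ivan, bag:Xander, wallet:Ivan
Event 13 (give lamp: Ivan -> Grace). State: lamp:Grace, bag:Xander, wallet:Ivan

Final state: lamp:Grace, bag:Xander, wallet:Ivan
Grace holds: lamp.

Answer: lamp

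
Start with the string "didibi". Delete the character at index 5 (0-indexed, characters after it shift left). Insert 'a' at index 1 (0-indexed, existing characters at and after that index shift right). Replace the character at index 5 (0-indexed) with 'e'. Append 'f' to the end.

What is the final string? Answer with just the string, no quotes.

Answer: daidief

Derivation:
Applying each edit step by step:
Start: "didibi"
Op 1 (delete idx 5 = 'i'): "didibi" -> "didib"
Op 2 (insert 'a' at idx 1): "didib" -> "daidib"
Op 3 (replace idx 5: 'b' -> 'e'): "daidib" -> "daidie"
Op 4 (append 'f'): "daidie" -> "daidief"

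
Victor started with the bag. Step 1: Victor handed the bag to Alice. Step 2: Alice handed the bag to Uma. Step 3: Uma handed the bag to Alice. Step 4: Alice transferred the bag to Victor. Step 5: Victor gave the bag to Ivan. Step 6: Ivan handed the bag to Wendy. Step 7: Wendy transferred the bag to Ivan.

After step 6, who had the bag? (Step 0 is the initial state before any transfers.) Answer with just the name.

Tracking the bag holder through step 6:
After step 0 (start): Victor
After step 1: Alice
After step 2: Uma
After step 3: Alice
After step 4: Victor
After step 5: Ivan
After step 6: Wendy

At step 6, the holder is Wendy.

Answer: Wendy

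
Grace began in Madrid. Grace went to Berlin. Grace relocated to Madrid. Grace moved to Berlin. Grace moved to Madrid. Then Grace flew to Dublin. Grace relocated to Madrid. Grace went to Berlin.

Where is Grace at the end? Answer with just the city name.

Tracking Grace's location:
Start: Grace is in Madrid.
After move 1: Madrid -> Berlin. Grace is in Berlin.
After move 2: Berlin -> Madrid. Grace is in Madrid.
After move 3: Madrid -> Berlin. Grace is in Berlin.
After move 4: Berlin -> Madrid. Grace is in Madrid.
After move 5: Madrid -> Dublin. Grace is in Dublin.
After move 6: Dublin -> Madrid. Grace is in Madrid.
After move 7: Madrid -> Berlin. Grace is in Berlin.

Answer: Berlin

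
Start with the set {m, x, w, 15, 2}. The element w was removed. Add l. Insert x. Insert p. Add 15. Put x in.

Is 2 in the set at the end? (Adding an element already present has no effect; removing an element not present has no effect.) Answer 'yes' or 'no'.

Answer: yes

Derivation:
Tracking the set through each operation:
Start: {15, 2, m, w, x}
Event 1 (remove w): removed. Set: {15, 2, m, x}
Event 2 (add l): added. Set: {15, 2, l, m, x}
Event 3 (add x): already present, no change. Set: {15, 2, l, m, x}
Event 4 (add p): added. Set: {15, 2, l, m, p, x}
Event 5 (add 15): already present, no change. Set: {15, 2, l, m, p, x}
Event 6 (add x): already present, no change. Set: {15, 2, l, m, p, x}

Final set: {15, 2, l, m, p, x} (size 6)
2 is in the final set.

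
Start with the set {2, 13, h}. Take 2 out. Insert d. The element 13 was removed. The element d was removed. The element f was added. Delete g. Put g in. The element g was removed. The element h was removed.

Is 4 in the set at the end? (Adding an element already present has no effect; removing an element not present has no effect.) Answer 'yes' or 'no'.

Tracking the set through each operation:
Start: {13, 2, h}
Event 1 (remove 2): removed. Set: {13, h}
Event 2 (add d): added. Set: {13, d, h}
Event 3 (remove 13): removed. Set: {d, h}
Event 4 (remove d): removed. Set: {h}
Event 5 (add f): added. Set: {f, h}
Event 6 (remove g): not present, no change. Set: {f, h}
Event 7 (add g): added. Set: {f, g, h}
Event 8 (remove g): removed. Set: {f, h}
Event 9 (remove h): removed. Set: {f}

Final set: {f} (size 1)
4 is NOT in the final set.

Answer: no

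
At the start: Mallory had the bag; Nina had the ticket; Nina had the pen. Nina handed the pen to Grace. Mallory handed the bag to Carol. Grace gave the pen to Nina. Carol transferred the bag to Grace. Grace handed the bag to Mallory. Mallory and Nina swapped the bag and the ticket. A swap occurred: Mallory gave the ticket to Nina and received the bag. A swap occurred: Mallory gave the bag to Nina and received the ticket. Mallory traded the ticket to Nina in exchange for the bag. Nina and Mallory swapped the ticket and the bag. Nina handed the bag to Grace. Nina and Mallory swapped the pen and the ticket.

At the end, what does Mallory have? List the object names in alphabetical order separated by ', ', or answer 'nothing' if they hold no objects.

Answer: pen

Derivation:
Tracking all object holders:
Start: bag:Mallory, ticket:Nina, pen:Nina
Event 1 (give pen: Nina -> Grace). State: bag:Mallory, ticket:Nina, pen:Grace
Event 2 (give bag: Mallory -> Carol). State: bag:Carol, ticket:Nina, pen:Grace
Event 3 (give pen: Grace -> Nina). State: bag:Carol, ticket:Nina, pen:Nina
Event 4 (give bag: Carol -> Grace). State: bag:Grace, ticket:Nina, pen:Nina
Event 5 (give bag: Grace -> Mallory). State: bag:Mallory, ticket:Nina, pen:Nina
Event 6 (swap bag<->ticket: now bag:Nina, ticket:Mallory). State: bag:Nina, ticket:Mallory, pen:Nina
Event 7 (swap ticket<->bag: now ticket:Nina, bag:Mallory). State: bag:Mallory, ticket:Nina, pen:Nina
Event 8 (swap bag<->ticket: now bag:Nina, ticket:Mallory). State: bag:Nina, ticket:Mallory, pen:Nina
Event 9 (swap ticket<->bag: now ticket:Nina, bag:Mallory). State: bag:Mallory, ticket:Nina, pen:Nina
Event 10 (swap ticket<->bag: now ticket:Mallory, bag:Nina). State: bag:Nina, ticket:Mallory, pen:Nina
Event 11 (give bag: Nina -> Grace). State: bag:Grace, ticket:Mallory, pen:Nina
Event 12 (swap pen<->ticket: now pen:Mallory, ticket:Nina). State: bag:Grace, ticket:Nina, pen:Mallory

Final state: bag:Grace, ticket:Nina, pen:Mallory
Mallory holds: pen.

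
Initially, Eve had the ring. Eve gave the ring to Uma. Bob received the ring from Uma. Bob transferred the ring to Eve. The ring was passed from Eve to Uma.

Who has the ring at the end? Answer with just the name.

Tracking the ring through each event:
Start: Eve has the ring.
After event 1: Uma has the ring.
After event 2: Bob has the ring.
After event 3: Eve has the ring.
After event 4: Uma has the ring.

Answer: Uma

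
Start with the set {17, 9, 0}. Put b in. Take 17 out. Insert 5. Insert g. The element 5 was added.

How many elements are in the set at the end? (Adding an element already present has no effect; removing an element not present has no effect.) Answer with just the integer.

Tracking the set through each operation:
Start: {0, 17, 9}
Event 1 (add b): added. Set: {0, 17, 9, b}
Event 2 (remove 17): removed. Set: {0, 9, b}
Event 3 (add 5): added. Set: {0, 5, 9, b}
Event 4 (add g): added. Set: {0, 5, 9, b, g}
Event 5 (add 5): already present, no change. Set: {0, 5, 9, b, g}

Final set: {0, 5, 9, b, g} (size 5)

Answer: 5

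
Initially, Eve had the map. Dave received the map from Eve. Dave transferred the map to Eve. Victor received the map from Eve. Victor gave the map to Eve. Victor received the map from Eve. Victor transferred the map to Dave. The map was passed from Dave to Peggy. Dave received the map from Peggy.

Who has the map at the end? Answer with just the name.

Answer: Dave

Derivation:
Tracking the map through each event:
Start: Eve has the map.
After event 1: Dave has the map.
After event 2: Eve has the map.
After event 3: Victor has the map.
After event 4: Eve has the map.
After event 5: Victor has the map.
After event 6: Dave has the map.
After event 7: Peggy has the map.
After event 8: Dave has the map.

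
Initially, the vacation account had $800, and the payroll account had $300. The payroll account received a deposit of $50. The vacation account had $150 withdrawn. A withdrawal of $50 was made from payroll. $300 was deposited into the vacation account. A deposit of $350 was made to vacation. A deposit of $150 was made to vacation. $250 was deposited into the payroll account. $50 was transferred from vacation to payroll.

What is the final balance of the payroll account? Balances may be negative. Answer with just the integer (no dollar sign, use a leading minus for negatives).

Answer: 600

Derivation:
Tracking account balances step by step:
Start: vacation=800, payroll=300
Event 1 (deposit 50 to payroll): payroll: 300 + 50 = 350. Balances: vacation=800, payroll=350
Event 2 (withdraw 150 from vacation): vacation: 800 - 150 = 650. Balances: vacation=650, payroll=350
Event 3 (withdraw 50 from payroll): payroll: 350 - 50 = 300. Balances: vacation=650, payroll=300
Event 4 (deposit 300 to vacation): vacation: 650 + 300 = 950. Balances: vacation=950, payroll=300
Event 5 (deposit 350 to vacation): vacation: 950 + 350 = 1300. Balances: vacation=1300, payroll=300
Event 6 (deposit 150 to vacation): vacation: 1300 + 150 = 1450. Balances: vacation=1450, payroll=300
Event 7 (deposit 250 to payroll): payroll: 300 + 250 = 550. Balances: vacation=1450, payroll=550
Event 8 (transfer 50 vacation -> payroll): vacation: 1450 - 50 = 1400, payroll: 550 + 50 = 600. Balances: vacation=1400, payroll=600

Final balance of payroll: 600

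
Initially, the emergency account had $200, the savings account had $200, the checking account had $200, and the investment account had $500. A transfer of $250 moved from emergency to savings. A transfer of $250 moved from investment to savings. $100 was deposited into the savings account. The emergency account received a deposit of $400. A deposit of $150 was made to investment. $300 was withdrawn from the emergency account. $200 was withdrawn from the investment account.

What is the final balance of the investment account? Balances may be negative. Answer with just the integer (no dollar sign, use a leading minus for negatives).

Tracking account balances step by step:
Start: emergency=200, savings=200, checking=200, investment=500
Event 1 (transfer 250 emergency -> savings): emergency: 200 - 250 = -50, savings: 200 + 250 = 450. Balances: emergency=-50, savings=450, checking=200, investment=500
Event 2 (transfer 250 investment -> savings): investment: 500 - 250 = 250, savings: 450 + 250 = 700. Balances: emergency=-50, savings=700, checking=200, investment=250
Event 3 (deposit 100 to savings): savings: 700 + 100 = 800. Balances: emergency=-50, savings=800, checking=200, investment=250
Event 4 (deposit 400 to emergency): emergency: -50 + 400 = 350. Balances: emergency=350, savings=800, checking=200, investment=250
Event 5 (deposit 150 to investment): investment: 250 + 150 = 400. Balances: emergency=350, savings=800, checking=200, investment=400
Event 6 (withdraw 300 from emergency): emergency: 350 - 300 = 50. Balances: emergency=50, savings=800, checking=200, investment=400
Event 7 (withdraw 200 from investment): investment: 400 - 200 = 200. Balances: emergency=50, savings=800, checking=200, investment=200

Final balance of investment: 200

Answer: 200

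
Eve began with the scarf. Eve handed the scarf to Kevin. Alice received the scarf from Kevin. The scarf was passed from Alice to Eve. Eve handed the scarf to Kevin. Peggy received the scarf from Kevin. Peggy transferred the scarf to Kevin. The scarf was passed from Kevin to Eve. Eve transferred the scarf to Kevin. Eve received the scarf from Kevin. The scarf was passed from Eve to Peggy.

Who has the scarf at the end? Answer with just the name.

Answer: Peggy

Derivation:
Tracking the scarf through each event:
Start: Eve has the scarf.
After event 1: Kevin has the scarf.
After event 2: Alice has the scarf.
After event 3: Eve has the scarf.
After event 4: Kevin has the scarf.
After event 5: Peggy has the scarf.
After event 6: Kevin has the scarf.
After event 7: Eve has the scarf.
After event 8: Kevin has the scarf.
After event 9: Eve has the scarf.
After event 10: Peggy has the scarf.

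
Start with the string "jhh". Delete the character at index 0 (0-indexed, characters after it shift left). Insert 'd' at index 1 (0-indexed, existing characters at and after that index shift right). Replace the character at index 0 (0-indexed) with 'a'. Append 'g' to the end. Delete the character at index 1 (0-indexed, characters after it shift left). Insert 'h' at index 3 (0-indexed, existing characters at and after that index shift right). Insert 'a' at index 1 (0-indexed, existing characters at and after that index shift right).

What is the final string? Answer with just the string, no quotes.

Applying each edit step by step:
Start: "jhh"
Op 1 (delete idx 0 = 'j'): "jhh" -> "hh"
Op 2 (insert 'd' at idx 1): "hh" -> "hdh"
Op 3 (replace idx 0: 'h' -> 'a'): "hdh" -> "adh"
Op 4 (append 'g'): "adh" -> "adhg"
Op 5 (delete idx 1 = 'd'): "adhg" -> "ahg"
Op 6 (insert 'h' at idx 3): "ahg" -> "ahgh"
Op 7 (insert 'a' at idx 1): "ahgh" -> "aahgh"

Answer: aahgh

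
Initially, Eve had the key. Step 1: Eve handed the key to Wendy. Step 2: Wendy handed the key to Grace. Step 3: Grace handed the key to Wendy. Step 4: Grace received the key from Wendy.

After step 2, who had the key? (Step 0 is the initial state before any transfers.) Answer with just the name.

Tracking the key holder through step 2:
After step 0 (start): Eve
After step 1: Wendy
After step 2: Grace

At step 2, the holder is Grace.

Answer: Grace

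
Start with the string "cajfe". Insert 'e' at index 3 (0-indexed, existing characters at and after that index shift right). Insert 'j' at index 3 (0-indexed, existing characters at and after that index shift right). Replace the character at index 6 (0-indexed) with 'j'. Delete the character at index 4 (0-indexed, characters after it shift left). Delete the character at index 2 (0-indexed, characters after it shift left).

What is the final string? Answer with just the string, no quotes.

Answer: cajfj

Derivation:
Applying each edit step by step:
Start: "cajfe"
Op 1 (insert 'e' at idx 3): "cajfe" -> "cajefe"
Op 2 (insert 'j' at idx 3): "cajefe" -> "cajjefe"
Op 3 (replace idx 6: 'e' -> 'j'): "cajjefe" -> "cajjefj"
Op 4 (delete idx 4 = 'e'): "cajjefj" -> "cajjfj"
Op 5 (delete idx 2 = 'j'): "cajjfj" -> "cajfj"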